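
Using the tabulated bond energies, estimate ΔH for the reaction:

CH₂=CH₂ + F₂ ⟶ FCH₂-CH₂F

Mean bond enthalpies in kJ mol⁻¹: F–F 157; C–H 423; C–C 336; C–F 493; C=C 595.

ΔH ≈ −570 kJ

Bonds broken (reactants):
  C–H: 4 × 423 = 1692
  C=C: 1 × 595 = 595
  F–F: 1 × 157 = 157
  Σ(broken) = 2444 kJ
Bonds formed (products):
  C–C: 1 × 336 = 336
  C–F: 2 × 493 = 986
  C–H: 4 × 423 = 1692
  Σ(formed) = 3014 kJ
ΔH = Σ(broken) − Σ(formed) = 2444 − 3014 = −570 kJ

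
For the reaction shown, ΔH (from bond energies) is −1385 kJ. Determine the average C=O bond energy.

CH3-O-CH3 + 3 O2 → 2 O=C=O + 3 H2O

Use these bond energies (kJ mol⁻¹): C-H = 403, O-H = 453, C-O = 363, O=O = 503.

D(C=O) ≈ 830 kJ/mol

Let D be the C=O bond energy.
Σ(broken) = 6×403 + 2×363 + 3×503 = 4653
Σ(formed) = 4×D + 6×453 = 2718 + 4D
ΔH = Σ(broken) − Σ(formed) = (4653) − (2718 + 4D) = +1935 − 4D
Setting this equal to −1385 kJ gives 4D = 3320, so D = 830 kJ/mol.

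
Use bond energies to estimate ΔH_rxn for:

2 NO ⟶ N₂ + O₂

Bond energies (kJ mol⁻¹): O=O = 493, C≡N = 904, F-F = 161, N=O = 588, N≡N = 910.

Bonds broken (reactants):
  N=O: 2 × 588 = 1176
  Σ(broken) = 1176 kJ
Bonds formed (products):
  N≡N: 1 × 910 = 910
  O=O: 1 × 493 = 493
  Σ(formed) = 1403 kJ
ΔH = Σ(broken) − Σ(formed) = 1176 − 1403 = −227 kJ

ΔH ≈ −227 kJ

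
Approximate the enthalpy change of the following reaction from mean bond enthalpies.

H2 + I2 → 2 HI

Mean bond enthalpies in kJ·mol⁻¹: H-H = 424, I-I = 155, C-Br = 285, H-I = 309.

ΔH ≈ −39 kJ

Bonds broken (reactants):
  H-H: 1 × 424 = 424
  I-I: 1 × 155 = 155
  Σ(broken) = 579 kJ
Bonds formed (products):
  H-I: 2 × 309 = 618
  Σ(formed) = 618 kJ
ΔH = Σ(broken) − Σ(formed) = 579 − 618 = −39 kJ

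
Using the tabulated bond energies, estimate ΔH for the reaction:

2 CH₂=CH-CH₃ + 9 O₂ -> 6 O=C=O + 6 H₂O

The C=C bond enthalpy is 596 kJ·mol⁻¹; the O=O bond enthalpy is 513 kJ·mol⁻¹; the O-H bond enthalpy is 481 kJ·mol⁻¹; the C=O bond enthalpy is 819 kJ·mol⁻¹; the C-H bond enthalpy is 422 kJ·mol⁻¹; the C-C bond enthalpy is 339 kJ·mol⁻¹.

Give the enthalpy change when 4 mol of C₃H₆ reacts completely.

Bonds broken (reactants):
  C-C: 2 × 339 = 678
  C-H: 12 × 422 = 5064
  C=C: 2 × 596 = 1192
  O=O: 9 × 513 = 4617
  Σ(broken) = 11551 kJ
Bonds formed (products):
  C=O: 12 × 819 = 9828
  O-H: 12 × 481 = 5772
  Σ(formed) = 15600 kJ
ΔH = Σ(broken) − Σ(formed) = 11551 − 15600 = −4049 kJ
For 2× the reaction as written: 2 × (−4049) = −8098 kJ

ΔH = −8098 kJ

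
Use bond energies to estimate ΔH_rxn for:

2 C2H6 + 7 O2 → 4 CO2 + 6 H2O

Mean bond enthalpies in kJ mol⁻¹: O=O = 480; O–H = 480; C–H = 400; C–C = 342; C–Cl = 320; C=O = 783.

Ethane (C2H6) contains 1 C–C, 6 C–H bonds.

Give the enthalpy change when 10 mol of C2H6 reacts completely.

ΔH = −15900 kJ

Bonds broken (reactants):
  C–C: 2 × 342 = 684
  C–H: 12 × 400 = 4800
  O=O: 7 × 480 = 3360
  Σ(broken) = 8844 kJ
Bonds formed (products):
  C=O: 8 × 783 = 6264
  O–H: 12 × 480 = 5760
  Σ(formed) = 12024 kJ
ΔH = Σ(broken) − Σ(formed) = 8844 − 12024 = −3180 kJ
For 5× the reaction as written: 5 × (−3180) = −15900 kJ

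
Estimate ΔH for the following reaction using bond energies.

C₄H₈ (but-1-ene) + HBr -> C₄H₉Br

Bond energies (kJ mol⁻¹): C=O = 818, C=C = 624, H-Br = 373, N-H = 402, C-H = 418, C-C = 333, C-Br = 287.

Bonds broken (reactants):
  C-C: 2 × 333 = 666
  C-H: 8 × 418 = 3344
  C=C: 1 × 624 = 624
  H-Br: 1 × 373 = 373
  Σ(broken) = 5007 kJ
Bonds formed (products):
  C-Br: 1 × 287 = 287
  C-C: 3 × 333 = 999
  C-H: 9 × 418 = 3762
  Σ(formed) = 5048 kJ
ΔH = Σ(broken) − Σ(formed) = 5007 − 5048 = −41 kJ

ΔH ≈ −41 kJ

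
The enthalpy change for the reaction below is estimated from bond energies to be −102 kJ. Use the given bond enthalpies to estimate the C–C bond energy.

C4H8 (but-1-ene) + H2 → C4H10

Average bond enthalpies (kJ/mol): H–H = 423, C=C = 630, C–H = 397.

D(C–C) ≈ 361 kJ/mol

Let D be the C–C bond energy.
Σ(broken) = 2×D + 8×397 + 1×630 + 1×423 = 4229 + 2D
Σ(formed) = 3×D + 10×397 = 3970 + 3D
ΔH = Σ(broken) − Σ(formed) = (4229 + 2D) − (3970 + 3D) = +259 − D
Setting this equal to −102 kJ gives D = 361 kJ/mol.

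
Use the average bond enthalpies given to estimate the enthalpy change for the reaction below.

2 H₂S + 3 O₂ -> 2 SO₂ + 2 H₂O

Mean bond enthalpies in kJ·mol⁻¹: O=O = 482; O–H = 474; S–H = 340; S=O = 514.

Bonds broken (reactants):
  O=O: 3 × 482 = 1446
  S–H: 4 × 340 = 1360
  Σ(broken) = 2806 kJ
Bonds formed (products):
  O–H: 4 × 474 = 1896
  S=O: 4 × 514 = 2056
  Σ(formed) = 3952 kJ
ΔH = Σ(broken) − Σ(formed) = 2806 − 3952 = −1146 kJ

ΔH ≈ −1146 kJ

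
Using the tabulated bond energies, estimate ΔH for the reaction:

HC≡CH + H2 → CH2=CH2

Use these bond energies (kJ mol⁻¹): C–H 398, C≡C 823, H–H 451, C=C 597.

ΔH ≈ −119 kJ

Bonds broken (reactants):
  C≡C: 1 × 823 = 823
  C–H: 2 × 398 = 796
  H–H: 1 × 451 = 451
  Σ(broken) = 2070 kJ
Bonds formed (products):
  C–H: 4 × 398 = 1592
  C=C: 1 × 597 = 597
  Σ(formed) = 2189 kJ
ΔH = Σ(broken) − Σ(formed) = 2070 − 2189 = −119 kJ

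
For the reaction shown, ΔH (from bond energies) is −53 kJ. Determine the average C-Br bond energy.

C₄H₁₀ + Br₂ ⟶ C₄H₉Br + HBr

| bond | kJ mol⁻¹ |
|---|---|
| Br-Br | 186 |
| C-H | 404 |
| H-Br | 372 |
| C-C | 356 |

Let D be the C-Br bond energy.
Σ(broken) = 1×186 + 3×356 + 10×404 = 5294
Σ(formed) = 1×D + 3×356 + 9×404 + 1×372 = 5076 + D
ΔH = Σ(broken) − Σ(formed) = (5294) − (5076 + D) = +218 − D
Setting this equal to −53 kJ gives D = 271 kJ/mol.

D(C-Br) ≈ 271 kJ/mol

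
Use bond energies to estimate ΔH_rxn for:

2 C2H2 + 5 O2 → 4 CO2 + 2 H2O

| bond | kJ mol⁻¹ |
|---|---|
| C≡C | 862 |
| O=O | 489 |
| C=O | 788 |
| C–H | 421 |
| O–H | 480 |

ΔH ≈ −2371 kJ

Bonds broken (reactants):
  C≡C: 2 × 862 = 1724
  C–H: 4 × 421 = 1684
  O=O: 5 × 489 = 2445
  Σ(broken) = 5853 kJ
Bonds formed (products):
  C=O: 8 × 788 = 6304
  O–H: 4 × 480 = 1920
  Σ(formed) = 8224 kJ
ΔH = Σ(broken) − Σ(formed) = 5853 − 8224 = −2371 kJ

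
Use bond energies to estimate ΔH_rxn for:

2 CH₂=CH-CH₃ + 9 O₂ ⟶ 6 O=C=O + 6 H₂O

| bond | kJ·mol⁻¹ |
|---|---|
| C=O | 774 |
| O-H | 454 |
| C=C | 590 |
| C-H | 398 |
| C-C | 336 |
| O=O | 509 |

ΔH ≈ −3527 kJ

Bonds broken (reactants):
  C-C: 2 × 336 = 672
  C-H: 12 × 398 = 4776
  C=C: 2 × 590 = 1180
  O=O: 9 × 509 = 4581
  Σ(broken) = 11209 kJ
Bonds formed (products):
  C=O: 12 × 774 = 9288
  O-H: 12 × 454 = 5448
  Σ(formed) = 14736 kJ
ΔH = Σ(broken) − Σ(formed) = 11209 − 14736 = −3527 kJ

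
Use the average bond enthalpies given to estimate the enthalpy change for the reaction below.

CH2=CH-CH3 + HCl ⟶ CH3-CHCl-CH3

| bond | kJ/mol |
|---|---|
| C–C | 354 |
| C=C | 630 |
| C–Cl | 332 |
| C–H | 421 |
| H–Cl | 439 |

Bonds broken (reactants):
  C–C: 1 × 354 = 354
  C–H: 6 × 421 = 2526
  C=C: 1 × 630 = 630
  H–Cl: 1 × 439 = 439
  Σ(broken) = 3949 kJ
Bonds formed (products):
  C–C: 2 × 354 = 708
  C–Cl: 1 × 332 = 332
  C–H: 7 × 421 = 2947
  Σ(formed) = 3987 kJ
ΔH = Σ(broken) − Σ(formed) = 3949 − 3987 = −38 kJ

ΔH ≈ −38 kJ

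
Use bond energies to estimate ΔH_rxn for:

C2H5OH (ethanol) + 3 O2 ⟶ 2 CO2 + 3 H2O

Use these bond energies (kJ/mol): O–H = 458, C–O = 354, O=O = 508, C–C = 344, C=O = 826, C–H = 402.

Bonds broken (reactants):
  C–C: 1 × 344 = 344
  C–H: 5 × 402 = 2010
  C–O: 1 × 354 = 354
  O–H: 1 × 458 = 458
  O=O: 3 × 508 = 1524
  Σ(broken) = 4690 kJ
Bonds formed (products):
  C=O: 4 × 826 = 3304
  O–H: 6 × 458 = 2748
  Σ(formed) = 6052 kJ
ΔH = Σ(broken) − Σ(formed) = 4690 − 6052 = −1362 kJ

ΔH ≈ −1362 kJ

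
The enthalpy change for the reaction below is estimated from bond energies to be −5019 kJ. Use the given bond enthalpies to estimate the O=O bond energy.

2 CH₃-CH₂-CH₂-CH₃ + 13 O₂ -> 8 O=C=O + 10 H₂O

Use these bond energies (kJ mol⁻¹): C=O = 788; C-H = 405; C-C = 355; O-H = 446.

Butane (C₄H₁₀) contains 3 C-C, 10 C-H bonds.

Let D be the O=O bond energy.
Σ(broken) = 6×355 + 20×405 + 13×D = 10230 + 13D
Σ(formed) = 16×788 + 20×446 = 21528
ΔH = Σ(broken) − Σ(formed) = (10230 + 13D) − (21528) = −11298 + 13D
Setting this equal to −5019 kJ gives 13D = 6279, so D = 483 kJ/mol.

D(O=O) ≈ 483 kJ/mol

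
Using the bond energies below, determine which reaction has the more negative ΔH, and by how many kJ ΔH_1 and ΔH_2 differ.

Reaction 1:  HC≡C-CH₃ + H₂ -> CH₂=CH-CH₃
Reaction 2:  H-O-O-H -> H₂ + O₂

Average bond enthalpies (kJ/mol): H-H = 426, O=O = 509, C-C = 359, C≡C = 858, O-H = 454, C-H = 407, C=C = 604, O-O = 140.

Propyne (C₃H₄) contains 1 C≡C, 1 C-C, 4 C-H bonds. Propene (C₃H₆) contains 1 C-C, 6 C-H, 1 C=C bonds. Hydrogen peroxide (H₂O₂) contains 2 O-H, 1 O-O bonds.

Reaction 1, by 247 kJ

Reaction 1:
  Bonds broken (reactants):
    C≡C: 1 × 858 = 858
    C-C: 1 × 359 = 359
    C-H: 4 × 407 = 1628
    H-H: 1 × 426 = 426
    Σ(broken) = 3271 kJ
  Bonds formed (products):
    C-C: 1 × 359 = 359
    C-H: 6 × 407 = 2442
    C=C: 1 × 604 = 604
    Σ(formed) = 3405 kJ
  ΔH_1 = 3271 − 3405 = −134 kJ
Reaction 2:
  Bonds broken (reactants):
    O-H: 2 × 454 = 908
    O-O: 1 × 140 = 140
    Σ(broken) = 1048 kJ
  Bonds formed (products):
    H-H: 1 × 426 = 426
    O=O: 1 × 509 = 509
    Σ(formed) = 935 kJ
  ΔH_2 = 1048 − 935 = +113 kJ
ΔH_1 − ΔH_2 = −247 kJ, so reaction 1 has the more negative ΔH; |ΔH_1 − ΔH_2| = 247 kJ.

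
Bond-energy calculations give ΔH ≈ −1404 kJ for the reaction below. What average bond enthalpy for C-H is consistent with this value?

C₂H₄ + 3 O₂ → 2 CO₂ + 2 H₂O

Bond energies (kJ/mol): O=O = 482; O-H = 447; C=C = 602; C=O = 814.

Let D be the C-H bond energy.
Σ(broken) = 4×D + 1×602 + 3×482 = 2048 + 4D
Σ(formed) = 4×814 + 4×447 = 5044
ΔH = Σ(broken) − Σ(formed) = (2048 + 4D) − (5044) = −2996 + 4D
Setting this equal to −1404 kJ gives 4D = 1592, so D = 398 kJ/mol.

D(C-H) ≈ 398 kJ/mol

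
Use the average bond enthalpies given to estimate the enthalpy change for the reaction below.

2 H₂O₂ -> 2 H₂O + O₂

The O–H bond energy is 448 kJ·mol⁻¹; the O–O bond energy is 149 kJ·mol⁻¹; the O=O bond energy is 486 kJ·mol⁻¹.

Bonds broken (reactants):
  O–H: 4 × 448 = 1792
  O–O: 2 × 149 = 298
  Σ(broken) = 2090 kJ
Bonds formed (products):
  O–H: 4 × 448 = 1792
  O=O: 1 × 486 = 486
  Σ(formed) = 2278 kJ
ΔH = Σ(broken) − Σ(formed) = 2090 − 2278 = −188 kJ

ΔH ≈ −188 kJ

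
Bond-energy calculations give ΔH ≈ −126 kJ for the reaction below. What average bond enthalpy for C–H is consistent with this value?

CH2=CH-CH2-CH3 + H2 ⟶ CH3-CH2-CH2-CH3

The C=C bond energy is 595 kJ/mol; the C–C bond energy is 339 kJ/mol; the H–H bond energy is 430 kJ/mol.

Let D be the C–H bond energy.
Σ(broken) = 2×339 + 8×D + 1×595 + 1×430 = 1703 + 8D
Σ(formed) = 3×339 + 10×D = 1017 + 10D
ΔH = Σ(broken) − Σ(formed) = (1703 + 8D) − (1017 + 10D) = +686 − 2D
Setting this equal to −126 kJ gives 2D = 812, so D = 406 kJ/mol.

D(C–H) ≈ 406 kJ/mol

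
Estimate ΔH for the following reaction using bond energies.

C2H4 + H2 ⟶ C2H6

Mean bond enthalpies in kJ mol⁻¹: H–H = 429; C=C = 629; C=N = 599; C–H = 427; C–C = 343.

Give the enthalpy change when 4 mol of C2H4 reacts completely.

ΔH = −556 kJ

Bonds broken (reactants):
  C–H: 4 × 427 = 1708
  C=C: 1 × 629 = 629
  H–H: 1 × 429 = 429
  Σ(broken) = 2766 kJ
Bonds formed (products):
  C–C: 1 × 343 = 343
  C–H: 6 × 427 = 2562
  Σ(formed) = 2905 kJ
ΔH = Σ(broken) − Σ(formed) = 2766 − 2905 = −139 kJ
For 4× the reaction as written: 4 × (−139) = −556 kJ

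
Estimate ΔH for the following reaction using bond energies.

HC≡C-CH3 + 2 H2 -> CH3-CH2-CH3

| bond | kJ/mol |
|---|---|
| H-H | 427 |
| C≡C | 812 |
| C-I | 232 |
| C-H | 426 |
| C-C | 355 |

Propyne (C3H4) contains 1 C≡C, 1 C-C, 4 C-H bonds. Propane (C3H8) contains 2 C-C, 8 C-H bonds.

ΔH ≈ −393 kJ

Bonds broken (reactants):
  C≡C: 1 × 812 = 812
  C-C: 1 × 355 = 355
  C-H: 4 × 426 = 1704
  H-H: 2 × 427 = 854
  Σ(broken) = 3725 kJ
Bonds formed (products):
  C-C: 2 × 355 = 710
  C-H: 8 × 426 = 3408
  Σ(formed) = 4118 kJ
ΔH = Σ(broken) − Σ(formed) = 3725 − 4118 = −393 kJ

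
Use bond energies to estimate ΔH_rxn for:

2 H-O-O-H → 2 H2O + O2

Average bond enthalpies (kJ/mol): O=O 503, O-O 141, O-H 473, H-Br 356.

ΔH ≈ −221 kJ

Bonds broken (reactants):
  O-H: 4 × 473 = 1892
  O-O: 2 × 141 = 282
  Σ(broken) = 2174 kJ
Bonds formed (products):
  O-H: 4 × 473 = 1892
  O=O: 1 × 503 = 503
  Σ(formed) = 2395 kJ
ΔH = Σ(broken) − Σ(formed) = 2174 − 2395 = −221 kJ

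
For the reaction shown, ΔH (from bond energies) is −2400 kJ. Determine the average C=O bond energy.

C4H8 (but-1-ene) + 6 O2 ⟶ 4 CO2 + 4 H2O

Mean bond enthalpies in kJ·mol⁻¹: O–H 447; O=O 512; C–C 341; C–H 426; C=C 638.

Let D be the C=O bond energy.
Σ(broken) = 2×341 + 8×426 + 1×638 + 6×512 = 7800
Σ(formed) = 8×D + 8×447 = 3576 + 8D
ΔH = Σ(broken) − Σ(formed) = (7800) − (3576 + 8D) = +4224 − 8D
Setting this equal to −2400 kJ gives 8D = 6624, so D = 828 kJ/mol.

D(C=O) ≈ 828 kJ/mol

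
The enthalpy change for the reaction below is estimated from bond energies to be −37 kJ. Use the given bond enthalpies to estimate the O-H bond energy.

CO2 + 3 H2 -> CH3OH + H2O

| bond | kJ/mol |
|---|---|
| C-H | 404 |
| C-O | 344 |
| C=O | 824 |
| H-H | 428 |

D(O-H) ≈ 471 kJ/mol

Let D be the O-H bond energy.
Σ(broken) = 2×824 + 3×428 = 2932
Σ(formed) = 3×404 + 1×344 + 3×D = 1556 + 3D
ΔH = Σ(broken) − Σ(formed) = (2932) − (1556 + 3D) = +1376 − 3D
Setting this equal to −37 kJ gives 3D = 1413, so D = 471 kJ/mol.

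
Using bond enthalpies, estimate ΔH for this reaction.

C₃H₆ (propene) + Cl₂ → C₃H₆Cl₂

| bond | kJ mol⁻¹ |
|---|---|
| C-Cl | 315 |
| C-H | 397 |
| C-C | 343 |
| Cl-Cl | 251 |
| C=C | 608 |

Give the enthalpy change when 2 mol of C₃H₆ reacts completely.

ΔH = −228 kJ

Bonds broken (reactants):
  C-C: 1 × 343 = 343
  C-H: 6 × 397 = 2382
  C=C: 1 × 608 = 608
  Cl-Cl: 1 × 251 = 251
  Σ(broken) = 3584 kJ
Bonds formed (products):
  C-C: 2 × 343 = 686
  C-Cl: 2 × 315 = 630
  C-H: 6 × 397 = 2382
  Σ(formed) = 3698 kJ
ΔH = Σ(broken) − Σ(formed) = 3584 − 3698 = −114 kJ
For 2× the reaction as written: 2 × (−114) = −228 kJ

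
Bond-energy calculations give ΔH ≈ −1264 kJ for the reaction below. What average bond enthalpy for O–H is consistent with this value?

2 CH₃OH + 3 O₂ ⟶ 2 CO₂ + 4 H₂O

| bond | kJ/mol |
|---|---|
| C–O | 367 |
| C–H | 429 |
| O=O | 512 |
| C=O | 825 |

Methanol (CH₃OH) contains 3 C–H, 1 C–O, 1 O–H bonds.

D(O–H) ≈ 468 kJ/mol

Let D be the O–H bond energy.
Σ(broken) = 6×429 + 2×367 + 2×D + 3×512 = 4844 + 2D
Σ(formed) = 4×825 + 8×D = 3300 + 8D
ΔH = Σ(broken) − Σ(formed) = (4844 + 2D) − (3300 + 8D) = +1544 − 6D
Setting this equal to −1264 kJ gives 6D = 2808, so D = 468 kJ/mol.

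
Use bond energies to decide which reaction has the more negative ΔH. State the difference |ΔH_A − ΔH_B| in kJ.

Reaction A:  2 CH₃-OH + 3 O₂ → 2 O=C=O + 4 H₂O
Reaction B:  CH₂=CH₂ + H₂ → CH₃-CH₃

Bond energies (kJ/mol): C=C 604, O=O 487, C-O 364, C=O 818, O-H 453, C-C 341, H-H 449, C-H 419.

Reaction A:
  Bonds broken (reactants):
    C-H: 6 × 419 = 2514
    C-O: 2 × 364 = 728
    O-H: 2 × 453 = 906
    O=O: 3 × 487 = 1461
    Σ(broken) = 5609 kJ
  Bonds formed (products):
    C=O: 4 × 818 = 3272
    O-H: 8 × 453 = 3624
    Σ(formed) = 6896 kJ
  ΔH_A = 5609 − 6896 = −1287 kJ
Reaction B:
  Bonds broken (reactants):
    C-H: 4 × 419 = 1676
    C=C: 1 × 604 = 604
    H-H: 1 × 449 = 449
    Σ(broken) = 2729 kJ
  Bonds formed (products):
    C-C: 1 × 341 = 341
    C-H: 6 × 419 = 2514
    Σ(formed) = 2855 kJ
  ΔH_B = 2729 − 2855 = −126 kJ
ΔH_A − ΔH_B = −1161 kJ, so reaction A has the more negative ΔH; |ΔH_A − ΔH_B| = 1161 kJ.

Reaction A, by 1161 kJ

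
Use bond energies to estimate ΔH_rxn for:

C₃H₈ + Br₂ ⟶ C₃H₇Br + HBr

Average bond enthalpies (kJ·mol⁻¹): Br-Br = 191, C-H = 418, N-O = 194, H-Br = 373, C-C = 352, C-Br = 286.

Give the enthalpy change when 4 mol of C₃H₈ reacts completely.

Bonds broken (reactants):
  Br-Br: 1 × 191 = 191
  C-C: 2 × 352 = 704
  C-H: 8 × 418 = 3344
  Σ(broken) = 4239 kJ
Bonds formed (products):
  C-Br: 1 × 286 = 286
  C-C: 2 × 352 = 704
  C-H: 7 × 418 = 2926
  H-Br: 1 × 373 = 373
  Σ(formed) = 4289 kJ
ΔH = Σ(broken) − Σ(formed) = 4239 − 4289 = −50 kJ
For 4× the reaction as written: 4 × (−50) = −200 kJ

ΔH = −200 kJ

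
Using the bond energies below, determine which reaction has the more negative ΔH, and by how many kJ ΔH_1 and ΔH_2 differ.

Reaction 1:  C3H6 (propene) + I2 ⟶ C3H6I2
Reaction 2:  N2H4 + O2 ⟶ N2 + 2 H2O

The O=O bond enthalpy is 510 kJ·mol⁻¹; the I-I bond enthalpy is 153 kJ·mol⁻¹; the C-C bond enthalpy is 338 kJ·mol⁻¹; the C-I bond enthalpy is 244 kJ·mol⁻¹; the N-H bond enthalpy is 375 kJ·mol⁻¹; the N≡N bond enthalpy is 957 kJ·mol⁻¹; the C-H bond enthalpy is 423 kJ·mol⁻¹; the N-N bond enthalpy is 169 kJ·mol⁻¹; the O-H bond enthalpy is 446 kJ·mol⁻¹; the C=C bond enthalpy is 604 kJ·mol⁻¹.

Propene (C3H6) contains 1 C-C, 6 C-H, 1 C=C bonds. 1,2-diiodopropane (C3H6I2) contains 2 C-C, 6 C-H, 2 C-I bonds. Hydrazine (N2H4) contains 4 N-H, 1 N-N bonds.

Reaction 2, by 493 kJ

Reaction 1:
  Bonds broken (reactants):
    C-C: 1 × 338 = 338
    C-H: 6 × 423 = 2538
    C=C: 1 × 604 = 604
    I-I: 1 × 153 = 153
    Σ(broken) = 3633 kJ
  Bonds formed (products):
    C-C: 2 × 338 = 676
    C-H: 6 × 423 = 2538
    C-I: 2 × 244 = 488
    Σ(formed) = 3702 kJ
  ΔH_1 = 3633 − 3702 = −69 kJ
Reaction 2:
  Bonds broken (reactants):
    N-H: 4 × 375 = 1500
    N-N: 1 × 169 = 169
    O=O: 1 × 510 = 510
    Σ(broken) = 2179 kJ
  Bonds formed (products):
    N≡N: 1 × 957 = 957
    O-H: 4 × 446 = 1784
    Σ(formed) = 2741 kJ
  ΔH_2 = 2179 − 2741 = −562 kJ
ΔH_1 − ΔH_2 = +493 kJ, so reaction 2 has the more negative ΔH; |ΔH_1 − ΔH_2| = 493 kJ.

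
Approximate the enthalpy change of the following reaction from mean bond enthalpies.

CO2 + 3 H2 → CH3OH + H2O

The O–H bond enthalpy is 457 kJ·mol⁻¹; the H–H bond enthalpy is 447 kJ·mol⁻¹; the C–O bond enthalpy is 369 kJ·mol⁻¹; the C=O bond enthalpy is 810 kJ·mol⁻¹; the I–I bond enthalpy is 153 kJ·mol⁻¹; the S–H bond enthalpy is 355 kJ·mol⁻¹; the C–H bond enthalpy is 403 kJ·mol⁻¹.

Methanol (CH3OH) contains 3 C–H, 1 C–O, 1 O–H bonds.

ΔH ≈ +12 kJ

Bonds broken (reactants):
  C=O: 2 × 810 = 1620
  H–H: 3 × 447 = 1341
  Σ(broken) = 2961 kJ
Bonds formed (products):
  C–H: 3 × 403 = 1209
  C–O: 1 × 369 = 369
  O–H: 3 × 457 = 1371
  Σ(formed) = 2949 kJ
ΔH = Σ(broken) − Σ(formed) = 2961 − 2949 = +12 kJ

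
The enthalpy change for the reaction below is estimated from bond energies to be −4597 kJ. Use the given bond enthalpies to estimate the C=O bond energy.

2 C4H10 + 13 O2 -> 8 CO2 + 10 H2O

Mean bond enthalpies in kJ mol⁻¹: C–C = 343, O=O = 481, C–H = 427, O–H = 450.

D(C=O) ≈ 778 kJ/mol

Let D be the C=O bond energy.
Σ(broken) = 6×343 + 20×427 + 13×481 = 16851
Σ(formed) = 16×D + 20×450 = 9000 + 16D
ΔH = Σ(broken) − Σ(formed) = (16851) − (9000 + 16D) = +7851 − 16D
Setting this equal to −4597 kJ gives 16D = 12448, so D = 778 kJ/mol.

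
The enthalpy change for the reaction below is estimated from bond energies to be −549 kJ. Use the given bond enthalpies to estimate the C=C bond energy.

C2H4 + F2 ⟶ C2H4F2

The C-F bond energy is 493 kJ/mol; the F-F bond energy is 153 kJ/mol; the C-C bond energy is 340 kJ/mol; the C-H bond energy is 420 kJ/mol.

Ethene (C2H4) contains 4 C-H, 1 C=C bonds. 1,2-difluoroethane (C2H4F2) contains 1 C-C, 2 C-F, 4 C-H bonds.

Let D be the C=C bond energy.
Σ(broken) = 4×420 + 1×D + 1×153 = 1833 + D
Σ(formed) = 1×340 + 2×493 + 4×420 = 3006
ΔH = Σ(broken) − Σ(formed) = (1833 + D) − (3006) = −1173 + D
Setting this equal to −549 kJ gives D = 624 kJ/mol.

D(C=C) ≈ 624 kJ/mol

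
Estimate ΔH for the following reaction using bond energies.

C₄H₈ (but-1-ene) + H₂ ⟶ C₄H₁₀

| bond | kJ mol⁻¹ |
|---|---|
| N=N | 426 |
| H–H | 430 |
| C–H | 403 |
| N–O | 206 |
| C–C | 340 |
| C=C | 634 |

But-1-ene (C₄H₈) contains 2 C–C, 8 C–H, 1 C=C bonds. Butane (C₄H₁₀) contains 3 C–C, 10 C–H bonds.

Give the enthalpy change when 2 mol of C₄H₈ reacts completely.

Bonds broken (reactants):
  C–C: 2 × 340 = 680
  C–H: 8 × 403 = 3224
  C=C: 1 × 634 = 634
  H–H: 1 × 430 = 430
  Σ(broken) = 4968 kJ
Bonds formed (products):
  C–C: 3 × 340 = 1020
  C–H: 10 × 403 = 4030
  Σ(formed) = 5050 kJ
ΔH = Σ(broken) − Σ(formed) = 4968 − 5050 = −82 kJ
For 2× the reaction as written: 2 × (−82) = −164 kJ

ΔH = −164 kJ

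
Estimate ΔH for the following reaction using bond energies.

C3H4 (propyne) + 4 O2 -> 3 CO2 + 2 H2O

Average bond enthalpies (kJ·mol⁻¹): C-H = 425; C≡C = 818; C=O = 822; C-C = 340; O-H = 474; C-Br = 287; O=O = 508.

Bonds broken (reactants):
  C≡C: 1 × 818 = 818
  C-C: 1 × 340 = 340
  C-H: 4 × 425 = 1700
  O=O: 4 × 508 = 2032
  Σ(broken) = 4890 kJ
Bonds formed (products):
  C=O: 6 × 822 = 4932
  O-H: 4 × 474 = 1896
  Σ(formed) = 6828 kJ
ΔH = Σ(broken) − Σ(formed) = 4890 − 6828 = −1938 kJ

ΔH ≈ −1938 kJ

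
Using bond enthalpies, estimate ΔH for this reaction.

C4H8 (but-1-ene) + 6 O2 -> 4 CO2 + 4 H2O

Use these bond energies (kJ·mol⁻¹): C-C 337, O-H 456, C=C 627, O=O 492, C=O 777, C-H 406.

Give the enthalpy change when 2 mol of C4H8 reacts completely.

ΔH = −4726 kJ

Bonds broken (reactants):
  C-C: 2 × 337 = 674
  C-H: 8 × 406 = 3248
  C=C: 1 × 627 = 627
  O=O: 6 × 492 = 2952
  Σ(broken) = 7501 kJ
Bonds formed (products):
  C=O: 8 × 777 = 6216
  O-H: 8 × 456 = 3648
  Σ(formed) = 9864 kJ
ΔH = Σ(broken) − Σ(formed) = 7501 − 9864 = −2363 kJ
For 2× the reaction as written: 2 × (−2363) = −4726 kJ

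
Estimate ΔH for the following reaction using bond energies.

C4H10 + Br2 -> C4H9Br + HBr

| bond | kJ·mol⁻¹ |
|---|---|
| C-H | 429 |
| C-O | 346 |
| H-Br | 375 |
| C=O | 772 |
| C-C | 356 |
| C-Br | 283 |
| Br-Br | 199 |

Bonds broken (reactants):
  Br-Br: 1 × 199 = 199
  C-C: 3 × 356 = 1068
  C-H: 10 × 429 = 4290
  Σ(broken) = 5557 kJ
Bonds formed (products):
  C-Br: 1 × 283 = 283
  C-C: 3 × 356 = 1068
  C-H: 9 × 429 = 3861
  H-Br: 1 × 375 = 375
  Σ(formed) = 5587 kJ
ΔH = Σ(broken) − Σ(formed) = 5557 − 5587 = −30 kJ

ΔH ≈ −30 kJ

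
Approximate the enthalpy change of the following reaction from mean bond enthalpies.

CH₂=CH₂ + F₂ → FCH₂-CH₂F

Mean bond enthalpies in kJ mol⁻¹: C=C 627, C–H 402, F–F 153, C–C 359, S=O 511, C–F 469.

Bonds broken (reactants):
  C–H: 4 × 402 = 1608
  C=C: 1 × 627 = 627
  F–F: 1 × 153 = 153
  Σ(broken) = 2388 kJ
Bonds formed (products):
  C–C: 1 × 359 = 359
  C–F: 2 × 469 = 938
  C–H: 4 × 402 = 1608
  Σ(formed) = 2905 kJ
ΔH = Σ(broken) − Σ(formed) = 2388 − 2905 = −517 kJ

ΔH ≈ −517 kJ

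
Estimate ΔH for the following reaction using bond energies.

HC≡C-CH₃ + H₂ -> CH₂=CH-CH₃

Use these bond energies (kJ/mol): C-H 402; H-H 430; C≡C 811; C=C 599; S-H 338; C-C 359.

ΔH ≈ −162 kJ

Bonds broken (reactants):
  C≡C: 1 × 811 = 811
  C-C: 1 × 359 = 359
  C-H: 4 × 402 = 1608
  H-H: 1 × 430 = 430
  Σ(broken) = 3208 kJ
Bonds formed (products):
  C-C: 1 × 359 = 359
  C-H: 6 × 402 = 2412
  C=C: 1 × 599 = 599
  Σ(formed) = 3370 kJ
ΔH = Σ(broken) − Σ(formed) = 3208 − 3370 = −162 kJ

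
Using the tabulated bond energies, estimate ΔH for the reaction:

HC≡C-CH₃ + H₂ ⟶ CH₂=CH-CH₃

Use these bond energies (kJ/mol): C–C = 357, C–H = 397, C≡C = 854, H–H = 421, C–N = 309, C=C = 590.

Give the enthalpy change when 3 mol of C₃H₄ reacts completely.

ΔH = −327 kJ

Bonds broken (reactants):
  C≡C: 1 × 854 = 854
  C–C: 1 × 357 = 357
  C–H: 4 × 397 = 1588
  H–H: 1 × 421 = 421
  Σ(broken) = 3220 kJ
Bonds formed (products):
  C–C: 1 × 357 = 357
  C–H: 6 × 397 = 2382
  C=C: 1 × 590 = 590
  Σ(formed) = 3329 kJ
ΔH = Σ(broken) − Σ(formed) = 3220 − 3329 = −109 kJ
For 3× the reaction as written: 3 × (−109) = −327 kJ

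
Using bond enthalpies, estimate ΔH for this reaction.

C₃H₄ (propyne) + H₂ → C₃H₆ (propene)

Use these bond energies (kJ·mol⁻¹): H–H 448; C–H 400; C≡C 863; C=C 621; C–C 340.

Bonds broken (reactants):
  C≡C: 1 × 863 = 863
  C–C: 1 × 340 = 340
  C–H: 4 × 400 = 1600
  H–H: 1 × 448 = 448
  Σ(broken) = 3251 kJ
Bonds formed (products):
  C–C: 1 × 340 = 340
  C–H: 6 × 400 = 2400
  C=C: 1 × 621 = 621
  Σ(formed) = 3361 kJ
ΔH = Σ(broken) − Σ(formed) = 3251 − 3361 = −110 kJ

ΔH ≈ −110 kJ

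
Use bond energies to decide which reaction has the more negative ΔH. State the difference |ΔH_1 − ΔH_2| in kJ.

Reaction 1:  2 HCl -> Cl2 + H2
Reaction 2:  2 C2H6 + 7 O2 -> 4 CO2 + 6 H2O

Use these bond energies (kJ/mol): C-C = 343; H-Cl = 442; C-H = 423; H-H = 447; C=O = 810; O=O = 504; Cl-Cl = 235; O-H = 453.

Reaction 2, by 2828 kJ

Reaction 1:
  Bonds broken (reactants):
    H-Cl: 2 × 442 = 884
    Σ(broken) = 884 kJ
  Bonds formed (products):
    Cl-Cl: 1 × 235 = 235
    H-H: 1 × 447 = 447
    Σ(formed) = 682 kJ
  ΔH_1 = 884 − 682 = +202 kJ
Reaction 2:
  Bonds broken (reactants):
    C-C: 2 × 343 = 686
    C-H: 12 × 423 = 5076
    O=O: 7 × 504 = 3528
    Σ(broken) = 9290 kJ
  Bonds formed (products):
    C=O: 8 × 810 = 6480
    O-H: 12 × 453 = 5436
    Σ(formed) = 11916 kJ
  ΔH_2 = 9290 − 11916 = −2626 kJ
ΔH_1 − ΔH_2 = +2828 kJ, so reaction 2 has the more negative ΔH; |ΔH_1 − ΔH_2| = 2828 kJ.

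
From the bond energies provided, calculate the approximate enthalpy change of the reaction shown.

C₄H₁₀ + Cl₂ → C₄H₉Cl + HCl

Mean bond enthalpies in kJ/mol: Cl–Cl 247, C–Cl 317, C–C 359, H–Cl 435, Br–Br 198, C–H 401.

ΔH ≈ −104 kJ

Bonds broken (reactants):
  C–C: 3 × 359 = 1077
  C–H: 10 × 401 = 4010
  Cl–Cl: 1 × 247 = 247
  Σ(broken) = 5334 kJ
Bonds formed (products):
  C–C: 3 × 359 = 1077
  C–Cl: 1 × 317 = 317
  C–H: 9 × 401 = 3609
  H–Cl: 1 × 435 = 435
  Σ(formed) = 5438 kJ
ΔH = Σ(broken) − Σ(formed) = 5334 − 5438 = −104 kJ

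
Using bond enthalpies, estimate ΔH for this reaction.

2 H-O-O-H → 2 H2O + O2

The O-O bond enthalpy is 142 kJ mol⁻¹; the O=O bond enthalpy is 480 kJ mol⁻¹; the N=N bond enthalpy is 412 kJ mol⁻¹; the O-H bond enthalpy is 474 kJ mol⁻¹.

ΔH ≈ −196 kJ

Bonds broken (reactants):
  O-H: 4 × 474 = 1896
  O-O: 2 × 142 = 284
  Σ(broken) = 2180 kJ
Bonds formed (products):
  O-H: 4 × 474 = 1896
  O=O: 1 × 480 = 480
  Σ(formed) = 2376 kJ
ΔH = Σ(broken) − Σ(formed) = 2180 − 2376 = −196 kJ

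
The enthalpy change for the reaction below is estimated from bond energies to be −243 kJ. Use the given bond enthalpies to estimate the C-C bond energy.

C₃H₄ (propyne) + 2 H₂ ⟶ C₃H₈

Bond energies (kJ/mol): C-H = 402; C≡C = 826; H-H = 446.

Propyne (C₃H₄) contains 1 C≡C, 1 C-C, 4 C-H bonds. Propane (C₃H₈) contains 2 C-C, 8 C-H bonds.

D(C-C) ≈ 353 kJ/mol

Let D be the C-C bond energy.
Σ(broken) = 1×826 + 1×D + 4×402 + 2×446 = 3326 + D
Σ(formed) = 2×D + 8×402 = 3216 + 2D
ΔH = Σ(broken) − Σ(formed) = (3326 + D) − (3216 + 2D) = +110 − D
Setting this equal to −243 kJ gives D = 353 kJ/mol.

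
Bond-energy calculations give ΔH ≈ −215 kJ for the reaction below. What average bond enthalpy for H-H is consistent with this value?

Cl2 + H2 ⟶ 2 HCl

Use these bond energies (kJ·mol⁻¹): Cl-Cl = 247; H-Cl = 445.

Let D be the H-H bond energy.
Σ(broken) = 1×247 + 1×D = 247 + D
Σ(formed) = 2×445 = 890
ΔH = Σ(broken) − Σ(formed) = (247 + D) − (890) = −643 + D
Setting this equal to −215 kJ gives D = 428 kJ/mol.

D(H-H) ≈ 428 kJ/mol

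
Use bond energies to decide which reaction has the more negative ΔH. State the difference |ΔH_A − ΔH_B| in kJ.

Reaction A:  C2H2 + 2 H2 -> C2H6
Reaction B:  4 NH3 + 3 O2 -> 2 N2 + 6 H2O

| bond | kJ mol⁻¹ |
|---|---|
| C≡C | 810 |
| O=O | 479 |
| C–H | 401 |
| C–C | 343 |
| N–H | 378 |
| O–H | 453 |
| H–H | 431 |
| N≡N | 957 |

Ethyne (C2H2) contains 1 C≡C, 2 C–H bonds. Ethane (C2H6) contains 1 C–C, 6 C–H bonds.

Reaction A:
  Bonds broken (reactants):
    C≡C: 1 × 810 = 810
    C–H: 2 × 401 = 802
    H–H: 2 × 431 = 862
    Σ(broken) = 2474 kJ
  Bonds formed (products):
    C–C: 1 × 343 = 343
    C–H: 6 × 401 = 2406
    Σ(formed) = 2749 kJ
  ΔH_A = 2474 − 2749 = −275 kJ
Reaction B:
  Bonds broken (reactants):
    N–H: 12 × 378 = 4536
    O=O: 3 × 479 = 1437
    Σ(broken) = 5973 kJ
  Bonds formed (products):
    N≡N: 2 × 957 = 1914
    O–H: 12 × 453 = 5436
    Σ(formed) = 7350 kJ
  ΔH_B = 5973 − 7350 = −1377 kJ
ΔH_A − ΔH_B = +1102 kJ, so reaction B has the more negative ΔH; |ΔH_A − ΔH_B| = 1102 kJ.

Reaction B, by 1102 kJ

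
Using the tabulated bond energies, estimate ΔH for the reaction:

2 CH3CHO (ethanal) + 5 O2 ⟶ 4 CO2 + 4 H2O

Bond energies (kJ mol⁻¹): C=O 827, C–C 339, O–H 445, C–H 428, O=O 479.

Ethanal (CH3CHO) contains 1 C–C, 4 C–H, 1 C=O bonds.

Bonds broken (reactants):
  C–C: 2 × 339 = 678
  C–H: 8 × 428 = 3424
  C=O: 2 × 827 = 1654
  O=O: 5 × 479 = 2395
  Σ(broken) = 8151 kJ
Bonds formed (products):
  C=O: 8 × 827 = 6616
  O–H: 8 × 445 = 3560
  Σ(formed) = 10176 kJ
ΔH = Σ(broken) − Σ(formed) = 8151 − 10176 = −2025 kJ

ΔH ≈ −2025 kJ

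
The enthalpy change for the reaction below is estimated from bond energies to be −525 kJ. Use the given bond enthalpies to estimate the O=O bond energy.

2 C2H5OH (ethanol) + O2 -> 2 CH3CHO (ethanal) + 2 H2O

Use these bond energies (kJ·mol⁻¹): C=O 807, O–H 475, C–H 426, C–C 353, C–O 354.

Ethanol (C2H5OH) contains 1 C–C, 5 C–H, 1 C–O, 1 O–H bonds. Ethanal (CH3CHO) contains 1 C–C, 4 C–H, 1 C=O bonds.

D(O=O) ≈ 479 kJ/mol

Let D be the O=O bond energy.
Σ(broken) = 2×353 + 10×426 + 2×354 + 2×475 + 1×D = 6624 + D
Σ(formed) = 2×353 + 8×426 + 2×807 + 4×475 = 7628
ΔH = Σ(broken) − Σ(formed) = (6624 + D) − (7628) = −1004 + D
Setting this equal to −525 kJ gives D = 479 kJ/mol.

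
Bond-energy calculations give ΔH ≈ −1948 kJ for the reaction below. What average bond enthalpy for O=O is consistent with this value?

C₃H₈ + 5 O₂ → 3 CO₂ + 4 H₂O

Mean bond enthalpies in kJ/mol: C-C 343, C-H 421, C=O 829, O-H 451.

D(O=O) ≈ 516 kJ/mol

Let D be the O=O bond energy.
Σ(broken) = 2×343 + 8×421 + 5×D = 4054 + 5D
Σ(formed) = 6×829 + 8×451 = 8582
ΔH = Σ(broken) − Σ(formed) = (4054 + 5D) − (8582) = −4528 + 5D
Setting this equal to −1948 kJ gives 5D = 2580, so D = 516 kJ/mol.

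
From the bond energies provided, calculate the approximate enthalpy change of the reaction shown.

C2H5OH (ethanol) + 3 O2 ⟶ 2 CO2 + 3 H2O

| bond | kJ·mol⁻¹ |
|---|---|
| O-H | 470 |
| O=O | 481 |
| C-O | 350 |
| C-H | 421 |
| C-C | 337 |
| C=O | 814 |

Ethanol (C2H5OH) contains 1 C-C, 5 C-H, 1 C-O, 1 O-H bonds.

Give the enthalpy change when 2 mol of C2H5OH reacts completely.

ΔH = −2742 kJ

Bonds broken (reactants):
  C-C: 1 × 337 = 337
  C-H: 5 × 421 = 2105
  C-O: 1 × 350 = 350
  O-H: 1 × 470 = 470
  O=O: 3 × 481 = 1443
  Σ(broken) = 4705 kJ
Bonds formed (products):
  C=O: 4 × 814 = 3256
  O-H: 6 × 470 = 2820
  Σ(formed) = 6076 kJ
ΔH = Σ(broken) − Σ(formed) = 4705 − 6076 = −1371 kJ
For 2× the reaction as written: 2 × (−1371) = −2742 kJ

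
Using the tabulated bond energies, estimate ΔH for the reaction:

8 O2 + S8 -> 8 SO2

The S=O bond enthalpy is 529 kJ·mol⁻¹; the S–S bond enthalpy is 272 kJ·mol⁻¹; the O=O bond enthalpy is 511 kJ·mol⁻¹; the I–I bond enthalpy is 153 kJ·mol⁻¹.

ΔH ≈ −2200 kJ

Bonds broken (reactants):
  O=O: 8 × 511 = 4088
  S–S: 8 × 272 = 2176
  Σ(broken) = 6264 kJ
Bonds formed (products):
  S=O: 16 × 529 = 8464
  Σ(formed) = 8464 kJ
ΔH = Σ(broken) − Σ(formed) = 6264 − 8464 = −2200 kJ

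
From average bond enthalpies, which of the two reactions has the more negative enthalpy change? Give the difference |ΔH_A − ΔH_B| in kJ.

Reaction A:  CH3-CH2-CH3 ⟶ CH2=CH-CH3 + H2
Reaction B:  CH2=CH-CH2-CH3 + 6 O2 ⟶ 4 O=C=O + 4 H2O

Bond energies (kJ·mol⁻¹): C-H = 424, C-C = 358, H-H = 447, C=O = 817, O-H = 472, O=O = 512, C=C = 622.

Reaction A:
  Bonds broken (reactants):
    C-C: 2 × 358 = 716
    C-H: 8 × 424 = 3392
    Σ(broken) = 4108 kJ
  Bonds formed (products):
    C-C: 1 × 358 = 358
    C-H: 6 × 424 = 2544
    C=C: 1 × 622 = 622
    H-H: 1 × 447 = 447
    Σ(formed) = 3971 kJ
  ΔH_A = 4108 − 3971 = +137 kJ
Reaction B:
  Bonds broken (reactants):
    C-C: 2 × 358 = 716
    C-H: 8 × 424 = 3392
    C=C: 1 × 622 = 622
    O=O: 6 × 512 = 3072
    Σ(broken) = 7802 kJ
  Bonds formed (products):
    C=O: 8 × 817 = 6536
    O-H: 8 × 472 = 3776
    Σ(formed) = 10312 kJ
  ΔH_B = 7802 − 10312 = −2510 kJ
ΔH_A − ΔH_B = +2647 kJ, so reaction B has the more negative ΔH; |ΔH_A − ΔH_B| = 2647 kJ.

Reaction B, by 2647 kJ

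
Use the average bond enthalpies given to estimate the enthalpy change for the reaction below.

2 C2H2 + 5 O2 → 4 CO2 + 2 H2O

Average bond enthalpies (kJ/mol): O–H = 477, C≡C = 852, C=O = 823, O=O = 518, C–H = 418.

ΔH ≈ −2526 kJ

Bonds broken (reactants):
  C≡C: 2 × 852 = 1704
  C–H: 4 × 418 = 1672
  O=O: 5 × 518 = 2590
  Σ(broken) = 5966 kJ
Bonds formed (products):
  C=O: 8 × 823 = 6584
  O–H: 4 × 477 = 1908
  Σ(formed) = 8492 kJ
ΔH = Σ(broken) − Σ(formed) = 5966 − 8492 = −2526 kJ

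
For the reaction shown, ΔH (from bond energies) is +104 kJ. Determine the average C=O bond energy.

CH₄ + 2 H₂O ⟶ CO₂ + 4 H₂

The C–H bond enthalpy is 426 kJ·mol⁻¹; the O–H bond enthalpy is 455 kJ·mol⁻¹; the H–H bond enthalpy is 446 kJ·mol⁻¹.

D(C=O) ≈ 818 kJ/mol

Let D be the C=O bond energy.
Σ(broken) = 4×426 + 4×455 = 3524
Σ(formed) = 2×D + 4×446 = 1784 + 2D
ΔH = Σ(broken) − Σ(formed) = (3524) − (1784 + 2D) = +1740 − 2D
Setting this equal to +104 kJ gives 2D = 1636, so D = 818 kJ/mol.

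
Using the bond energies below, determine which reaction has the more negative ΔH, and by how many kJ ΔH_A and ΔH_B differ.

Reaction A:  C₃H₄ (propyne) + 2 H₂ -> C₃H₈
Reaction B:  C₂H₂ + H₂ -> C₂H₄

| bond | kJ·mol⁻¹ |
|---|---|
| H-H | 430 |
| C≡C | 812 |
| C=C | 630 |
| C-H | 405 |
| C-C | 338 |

Reaction A:
  Bonds broken (reactants):
    C≡C: 1 × 812 = 812
    C-C: 1 × 338 = 338
    C-H: 4 × 405 = 1620
    H-H: 2 × 430 = 860
    Σ(broken) = 3630 kJ
  Bonds formed (products):
    C-C: 2 × 338 = 676
    C-H: 8 × 405 = 3240
    Σ(formed) = 3916 kJ
  ΔH_A = 3630 − 3916 = −286 kJ
Reaction B:
  Bonds broken (reactants):
    C≡C: 1 × 812 = 812
    C-H: 2 × 405 = 810
    H-H: 1 × 430 = 430
    Σ(broken) = 2052 kJ
  Bonds formed (products):
    C-H: 4 × 405 = 1620
    C=C: 1 × 630 = 630
    Σ(formed) = 2250 kJ
  ΔH_B = 2052 − 2250 = −198 kJ
ΔH_A − ΔH_B = −88 kJ, so reaction A has the more negative ΔH; |ΔH_A − ΔH_B| = 88 kJ.

Reaction A, by 88 kJ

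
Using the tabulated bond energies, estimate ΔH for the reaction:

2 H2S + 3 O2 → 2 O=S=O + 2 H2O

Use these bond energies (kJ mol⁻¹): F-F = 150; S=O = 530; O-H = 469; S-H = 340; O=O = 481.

Bonds broken (reactants):
  O=O: 3 × 481 = 1443
  S-H: 4 × 340 = 1360
  Σ(broken) = 2803 kJ
Bonds formed (products):
  O-H: 4 × 469 = 1876
  S=O: 4 × 530 = 2120
  Σ(formed) = 3996 kJ
ΔH = Σ(broken) − Σ(formed) = 2803 − 3996 = −1193 kJ

ΔH ≈ −1193 kJ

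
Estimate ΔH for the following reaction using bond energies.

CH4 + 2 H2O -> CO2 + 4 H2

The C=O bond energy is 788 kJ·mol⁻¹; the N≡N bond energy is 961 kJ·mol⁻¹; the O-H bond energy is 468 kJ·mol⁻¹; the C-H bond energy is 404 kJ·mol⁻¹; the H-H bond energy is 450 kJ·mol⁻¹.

ΔH ≈ +112 kJ

Bonds broken (reactants):
  C-H: 4 × 404 = 1616
  O-H: 4 × 468 = 1872
  Σ(broken) = 3488 kJ
Bonds formed (products):
  C=O: 2 × 788 = 1576
  H-H: 4 × 450 = 1800
  Σ(formed) = 3376 kJ
ΔH = Σ(broken) − Σ(formed) = 3488 − 3376 = +112 kJ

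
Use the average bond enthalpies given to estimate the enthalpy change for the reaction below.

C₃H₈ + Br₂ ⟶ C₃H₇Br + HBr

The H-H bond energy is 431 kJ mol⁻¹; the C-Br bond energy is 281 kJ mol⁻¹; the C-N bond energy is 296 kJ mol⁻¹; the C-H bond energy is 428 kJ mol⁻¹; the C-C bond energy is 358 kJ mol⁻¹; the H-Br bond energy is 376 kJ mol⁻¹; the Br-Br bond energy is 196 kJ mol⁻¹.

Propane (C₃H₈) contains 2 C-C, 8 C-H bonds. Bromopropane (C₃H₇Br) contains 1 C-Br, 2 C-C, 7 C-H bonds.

Bonds broken (reactants):
  Br-Br: 1 × 196 = 196
  C-C: 2 × 358 = 716
  C-H: 8 × 428 = 3424
  Σ(broken) = 4336 kJ
Bonds formed (products):
  C-Br: 1 × 281 = 281
  C-C: 2 × 358 = 716
  C-H: 7 × 428 = 2996
  H-Br: 1 × 376 = 376
  Σ(formed) = 4369 kJ
ΔH = Σ(broken) − Σ(formed) = 4336 − 4369 = −33 kJ

ΔH ≈ −33 kJ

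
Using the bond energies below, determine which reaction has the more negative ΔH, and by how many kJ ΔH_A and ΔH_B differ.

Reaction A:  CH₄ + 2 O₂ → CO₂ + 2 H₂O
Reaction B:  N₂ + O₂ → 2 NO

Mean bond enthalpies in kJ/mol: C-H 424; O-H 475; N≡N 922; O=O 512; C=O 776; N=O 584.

Reaction A:
  Bonds broken (reactants):
    C-H: 4 × 424 = 1696
    O=O: 2 × 512 = 1024
    Σ(broken) = 2720 kJ
  Bonds formed (products):
    C=O: 2 × 776 = 1552
    O-H: 4 × 475 = 1900
    Σ(formed) = 3452 kJ
  ΔH_A = 2720 − 3452 = −732 kJ
Reaction B:
  Bonds broken (reactants):
    N≡N: 1 × 922 = 922
    O=O: 1 × 512 = 512
    Σ(broken) = 1434 kJ
  Bonds formed (products):
    N=O: 2 × 584 = 1168
    Σ(formed) = 1168 kJ
  ΔH_B = 1434 − 1168 = +266 kJ
ΔH_A − ΔH_B = −998 kJ, so reaction A has the more negative ΔH; |ΔH_A − ΔH_B| = 998 kJ.

Reaction A, by 998 kJ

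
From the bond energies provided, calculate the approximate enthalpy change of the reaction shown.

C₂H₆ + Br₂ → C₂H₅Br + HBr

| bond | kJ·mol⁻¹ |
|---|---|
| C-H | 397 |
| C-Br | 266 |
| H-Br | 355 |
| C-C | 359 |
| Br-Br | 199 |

Bonds broken (reactants):
  Br-Br: 1 × 199 = 199
  C-C: 1 × 359 = 359
  C-H: 6 × 397 = 2382
  Σ(broken) = 2940 kJ
Bonds formed (products):
  C-Br: 1 × 266 = 266
  C-C: 1 × 359 = 359
  C-H: 5 × 397 = 1985
  H-Br: 1 × 355 = 355
  Σ(formed) = 2965 kJ
ΔH = Σ(broken) − Σ(formed) = 2940 − 2965 = −25 kJ

ΔH ≈ −25 kJ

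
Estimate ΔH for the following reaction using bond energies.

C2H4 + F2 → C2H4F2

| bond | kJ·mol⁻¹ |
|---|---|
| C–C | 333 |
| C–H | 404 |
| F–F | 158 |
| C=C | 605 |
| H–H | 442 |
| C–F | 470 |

Bonds broken (reactants):
  C–H: 4 × 404 = 1616
  C=C: 1 × 605 = 605
  F–F: 1 × 158 = 158
  Σ(broken) = 2379 kJ
Bonds formed (products):
  C–C: 1 × 333 = 333
  C–F: 2 × 470 = 940
  C–H: 4 × 404 = 1616
  Σ(formed) = 2889 kJ
ΔH = Σ(broken) − Σ(formed) = 2379 − 2889 = −510 kJ

ΔH ≈ −510 kJ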